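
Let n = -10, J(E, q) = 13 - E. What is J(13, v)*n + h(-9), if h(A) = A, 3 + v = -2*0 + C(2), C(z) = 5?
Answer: -9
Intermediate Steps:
v = 2 (v = -3 + (-2*0 + 5) = -3 + (0 + 5) = -3 + 5 = 2)
J(13, v)*n + h(-9) = (13 - 1*13)*(-10) - 9 = (13 - 13)*(-10) - 9 = 0*(-10) - 9 = 0 - 9 = -9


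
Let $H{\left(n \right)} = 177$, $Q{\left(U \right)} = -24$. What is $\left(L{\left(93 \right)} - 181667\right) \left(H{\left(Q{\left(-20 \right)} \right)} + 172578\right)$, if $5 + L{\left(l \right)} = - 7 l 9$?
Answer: $-32396917905$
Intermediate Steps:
$L{\left(l \right)} = -5 - 63 l$ ($L{\left(l \right)} = -5 + - 7 l 9 = -5 - 63 l$)
$\left(L{\left(93 \right)} - 181667\right) \left(H{\left(Q{\left(-20 \right)} \right)} + 172578\right) = \left(\left(-5 - 5859\right) - 181667\right) \left(177 + 172578\right) = \left(\left(-5 - 5859\right) - 181667\right) 172755 = \left(-5864 - 181667\right) 172755 = \left(-187531\right) 172755 = -32396917905$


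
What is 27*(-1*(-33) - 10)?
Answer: 621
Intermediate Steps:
27*(-1*(-33) - 10) = 27*(33 - 10) = 27*23 = 621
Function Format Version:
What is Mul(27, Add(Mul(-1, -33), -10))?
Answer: 621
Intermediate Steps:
Mul(27, Add(Mul(-1, -33), -10)) = Mul(27, Add(33, -10)) = Mul(27, 23) = 621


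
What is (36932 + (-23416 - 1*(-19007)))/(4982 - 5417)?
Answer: -10841/145 ≈ -74.766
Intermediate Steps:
(36932 + (-23416 - 1*(-19007)))/(4982 - 5417) = (36932 + (-23416 + 19007))/(-435) = (36932 - 4409)*(-1/435) = 32523*(-1/435) = -10841/145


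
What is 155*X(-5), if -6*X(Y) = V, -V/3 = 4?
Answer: 310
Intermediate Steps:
V = -12 (V = -3*4 = -12)
X(Y) = 2 (X(Y) = -⅙*(-12) = 2)
155*X(-5) = 155*2 = 310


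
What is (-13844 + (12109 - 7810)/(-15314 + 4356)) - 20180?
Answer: -372839291/10958 ≈ -34024.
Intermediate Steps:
(-13844 + (12109 - 7810)/(-15314 + 4356)) - 20180 = (-13844 + 4299/(-10958)) - 20180 = (-13844 + 4299*(-1/10958)) - 20180 = (-13844 - 4299/10958) - 20180 = -151706851/10958 - 20180 = -372839291/10958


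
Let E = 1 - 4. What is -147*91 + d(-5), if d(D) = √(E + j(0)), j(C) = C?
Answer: -13377 + I*√3 ≈ -13377.0 + 1.732*I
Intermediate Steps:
E = -3
d(D) = I*√3 (d(D) = √(-3 + 0) = √(-3) = I*√3)
-147*91 + d(-5) = -147*91 + I*√3 = -13377 + I*√3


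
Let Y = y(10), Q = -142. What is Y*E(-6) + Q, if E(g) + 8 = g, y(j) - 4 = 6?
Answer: -282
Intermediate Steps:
y(j) = 10 (y(j) = 4 + 6 = 10)
E(g) = -8 + g
Y = 10
Y*E(-6) + Q = 10*(-8 - 6) - 142 = 10*(-14) - 142 = -140 - 142 = -282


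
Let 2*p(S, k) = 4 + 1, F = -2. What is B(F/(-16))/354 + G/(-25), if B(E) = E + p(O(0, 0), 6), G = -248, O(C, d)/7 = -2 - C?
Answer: 234287/23600 ≈ 9.9274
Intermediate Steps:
O(C, d) = -14 - 7*C (O(C, d) = 7*(-2 - C) = -14 - 7*C)
p(S, k) = 5/2 (p(S, k) = (4 + 1)/2 = (½)*5 = 5/2)
B(E) = 5/2 + E (B(E) = E + 5/2 = 5/2 + E)
B(F/(-16))/354 + G/(-25) = (5/2 - 2/(-16))/354 - 248/(-25) = (5/2 - 2*(-1/16))*(1/354) - 248*(-1/25) = (5/2 + ⅛)*(1/354) + 248/25 = (21/8)*(1/354) + 248/25 = 7/944 + 248/25 = 234287/23600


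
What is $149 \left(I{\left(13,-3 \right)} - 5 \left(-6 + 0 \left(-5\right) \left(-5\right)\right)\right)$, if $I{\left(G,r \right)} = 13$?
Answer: $6407$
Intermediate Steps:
$149 \left(I{\left(13,-3 \right)} - 5 \left(-6 + 0 \left(-5\right) \left(-5\right)\right)\right) = 149 \left(13 - 5 \left(-6 + 0 \left(-5\right) \left(-5\right)\right)\right) = 149 \left(13 - 5 \left(-6 + 0 \left(-5\right)\right)\right) = 149 \left(13 - 5 \left(-6 + 0\right)\right) = 149 \left(13 - -30\right) = 149 \left(13 + 30\right) = 149 \cdot 43 = 6407$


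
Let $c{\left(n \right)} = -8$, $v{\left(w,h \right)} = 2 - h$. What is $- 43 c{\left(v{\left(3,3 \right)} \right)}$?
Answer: $344$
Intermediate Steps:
$- 43 c{\left(v{\left(3,3 \right)} \right)} = \left(-43\right) \left(-8\right) = 344$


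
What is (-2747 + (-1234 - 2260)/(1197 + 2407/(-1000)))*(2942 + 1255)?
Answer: -13787316955287/1194593 ≈ -1.1541e+7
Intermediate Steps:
(-2747 + (-1234 - 2260)/(1197 + 2407/(-1000)))*(2942 + 1255) = (-2747 - 3494/(1197 + 2407*(-1/1000)))*4197 = (-2747 - 3494/(1197 - 2407/1000))*4197 = (-2747 - 3494/1194593/1000)*4197 = (-2747 - 3494*1000/1194593)*4197 = (-2747 - 3494000/1194593)*4197 = -3285040971/1194593*4197 = -13787316955287/1194593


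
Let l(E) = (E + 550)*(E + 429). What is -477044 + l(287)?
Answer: 122248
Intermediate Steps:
l(E) = (429 + E)*(550 + E) (l(E) = (550 + E)*(429 + E) = (429 + E)*(550 + E))
-477044 + l(287) = -477044 + (235950 + 287² + 979*287) = -477044 + (235950 + 82369 + 280973) = -477044 + 599292 = 122248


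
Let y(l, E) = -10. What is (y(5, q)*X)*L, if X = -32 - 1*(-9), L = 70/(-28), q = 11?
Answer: -575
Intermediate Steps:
L = -5/2 (L = 70*(-1/28) = -5/2 ≈ -2.5000)
X = -23 (X = -32 + 9 = -23)
(y(5, q)*X)*L = -10*(-23)*(-5/2) = 230*(-5/2) = -575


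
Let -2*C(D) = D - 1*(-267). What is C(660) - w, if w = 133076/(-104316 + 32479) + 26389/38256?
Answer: -1270593723209/2748196272 ≈ -462.34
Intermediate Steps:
C(D) = -267/2 - D/2 (C(D) = -(D - 1*(-267))/2 = -(D + 267)/2 = -(267 + D)/2 = -267/2 - D/2)
w = -3195248863/2748196272 (w = 133076/(-71837) + 26389*(1/38256) = 133076*(-1/71837) + 26389/38256 = -133076/71837 + 26389/38256 = -3195248863/2748196272 ≈ -1.1627)
C(660) - w = (-267/2 - ½*660) - 1*(-3195248863/2748196272) = (-267/2 - 330) + 3195248863/2748196272 = -927/2 + 3195248863/2748196272 = -1270593723209/2748196272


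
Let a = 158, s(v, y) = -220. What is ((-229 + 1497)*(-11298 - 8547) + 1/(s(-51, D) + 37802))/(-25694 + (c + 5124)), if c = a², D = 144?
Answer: -945693153719/165135308 ≈ -5726.8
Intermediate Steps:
c = 24964 (c = 158² = 24964)
((-229 + 1497)*(-11298 - 8547) + 1/(s(-51, D) + 37802))/(-25694 + (c + 5124)) = ((-229 + 1497)*(-11298 - 8547) + 1/(-220 + 37802))/(-25694 + (24964 + 5124)) = (1268*(-19845) + 1/37582)/(-25694 + 30088) = (-25163460 + 1/37582)/4394 = -945693153719/37582*1/4394 = -945693153719/165135308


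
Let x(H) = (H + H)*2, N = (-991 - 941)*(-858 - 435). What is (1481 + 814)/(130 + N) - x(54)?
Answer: -539610201/2498206 ≈ -216.00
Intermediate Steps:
N = 2498076 (N = -1932*(-1293) = 2498076)
x(H) = 4*H (x(H) = (2*H)*2 = 4*H)
(1481 + 814)/(130 + N) - x(54) = (1481 + 814)/(130 + 2498076) - 4*54 = 2295/2498206 - 1*216 = 2295*(1/2498206) - 216 = 2295/2498206 - 216 = -539610201/2498206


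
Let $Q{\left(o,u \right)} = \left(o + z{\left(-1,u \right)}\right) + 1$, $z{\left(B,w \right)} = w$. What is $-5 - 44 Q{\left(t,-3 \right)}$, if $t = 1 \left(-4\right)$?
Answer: $259$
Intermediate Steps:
$t = -4$
$Q{\left(o,u \right)} = 1 + o + u$ ($Q{\left(o,u \right)} = \left(o + u\right) + 1 = 1 + o + u$)
$-5 - 44 Q{\left(t,-3 \right)} = -5 - 44 \left(1 - 4 - 3\right) = -5 - -264 = -5 + 264 = 259$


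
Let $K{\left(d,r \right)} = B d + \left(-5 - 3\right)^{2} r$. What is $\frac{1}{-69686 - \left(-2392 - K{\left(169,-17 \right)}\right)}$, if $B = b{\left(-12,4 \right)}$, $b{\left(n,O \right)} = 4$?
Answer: $- \frac{1}{67706} \approx -1.477 \cdot 10^{-5}$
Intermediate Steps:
$B = 4$
$K{\left(d,r \right)} = 4 d + 64 r$ ($K{\left(d,r \right)} = 4 d + \left(-5 - 3\right)^{2} r = 4 d + \left(-8\right)^{2} r = 4 d + 64 r$)
$\frac{1}{-69686 - \left(-2392 - K{\left(169,-17 \right)}\right)} = \frac{1}{-69686 + \left(\left(13150 + \left(4 \cdot 169 + 64 \left(-17\right)\right)\right) - 10758\right)} = \frac{1}{-69686 + \left(\left(13150 + \left(676 - 1088\right)\right) - 10758\right)} = \frac{1}{-69686 + \left(\left(13150 - 412\right) - 10758\right)} = \frac{1}{-69686 + \left(12738 - 10758\right)} = \frac{1}{-69686 + 1980} = \frac{1}{-67706} = - \frac{1}{67706}$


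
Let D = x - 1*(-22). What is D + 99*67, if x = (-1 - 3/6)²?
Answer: 26629/4 ≈ 6657.3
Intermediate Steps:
x = 9/4 (x = (-1 - 3*⅙)² = (-1 - ½)² = (-3/2)² = 9/4 ≈ 2.2500)
D = 97/4 (D = 9/4 - 1*(-22) = 9/4 + 22 = 97/4 ≈ 24.250)
D + 99*67 = 97/4 + 99*67 = 97/4 + 6633 = 26629/4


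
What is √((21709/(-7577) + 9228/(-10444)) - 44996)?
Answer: 5*I*√704495782989050122/19783547 ≈ 212.13*I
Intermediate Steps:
√((21709/(-7577) + 9228/(-10444)) - 44996) = √((21709*(-1/7577) + 9228*(-1/10444)) - 44996) = √((-21709/7577 - 2307/2611) - 44996) = √(-74162338/19783547 - 44996) = √(-890254643150/19783547) = 5*I*√704495782989050122/19783547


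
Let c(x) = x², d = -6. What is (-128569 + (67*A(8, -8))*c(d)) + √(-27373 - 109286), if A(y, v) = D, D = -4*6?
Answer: -186457 + I*√136659 ≈ -1.8646e+5 + 369.67*I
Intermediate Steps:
D = -24
A(y, v) = -24
(-128569 + (67*A(8, -8))*c(d)) + √(-27373 - 109286) = (-128569 + (67*(-24))*(-6)²) + √(-27373 - 109286) = (-128569 - 1608*36) + √(-136659) = (-128569 - 57888) + I*√136659 = -186457 + I*√136659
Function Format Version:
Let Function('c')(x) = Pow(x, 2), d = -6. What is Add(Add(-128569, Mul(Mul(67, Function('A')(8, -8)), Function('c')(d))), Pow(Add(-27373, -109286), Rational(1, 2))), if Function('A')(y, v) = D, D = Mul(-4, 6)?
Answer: Add(-186457, Mul(I, Pow(136659, Rational(1, 2)))) ≈ Add(-1.8646e+5, Mul(369.67, I))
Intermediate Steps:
D = -24
Function('A')(y, v) = -24
Add(Add(-128569, Mul(Mul(67, Function('A')(8, -8)), Function('c')(d))), Pow(Add(-27373, -109286), Rational(1, 2))) = Add(Add(-128569, Mul(Mul(67, -24), Pow(-6, 2))), Pow(Add(-27373, -109286), Rational(1, 2))) = Add(Add(-128569, Mul(-1608, 36)), Pow(-136659, Rational(1, 2))) = Add(Add(-128569, -57888), Mul(I, Pow(136659, Rational(1, 2)))) = Add(-186457, Mul(I, Pow(136659, Rational(1, 2))))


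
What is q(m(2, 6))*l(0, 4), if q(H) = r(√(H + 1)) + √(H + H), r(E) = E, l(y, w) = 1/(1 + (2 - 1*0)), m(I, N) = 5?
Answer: √6/3 + √10/3 ≈ 1.8706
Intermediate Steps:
l(y, w) = ⅓ (l(y, w) = 1/(1 + (2 + 0)) = 1/(1 + 2) = 1/3 = ⅓)
q(H) = √(1 + H) + √2*√H (q(H) = √(H + 1) + √(H + H) = √(1 + H) + √(2*H) = √(1 + H) + √2*√H)
q(m(2, 6))*l(0, 4) = (√(1 + 5) + √2*√5)*(⅓) = (√6 + √10)*(⅓) = √6/3 + √10/3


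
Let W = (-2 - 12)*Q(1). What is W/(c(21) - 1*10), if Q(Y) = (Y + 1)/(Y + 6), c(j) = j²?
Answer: -4/431 ≈ -0.0092807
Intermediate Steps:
Q(Y) = (1 + Y)/(6 + Y)
W = -4 (W = (-2 - 12)*((1 + 1)/(6 + 1)) = -14*2/7 = -4)
W/(c(21) - 1*10) = -4/(21² - 1*10) = -4/(441 - 10) = -4/431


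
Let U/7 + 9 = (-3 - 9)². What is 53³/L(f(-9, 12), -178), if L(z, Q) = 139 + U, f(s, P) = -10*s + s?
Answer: 148877/1084 ≈ 137.34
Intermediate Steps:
U = 945 (U = -63 + 7*(-3 - 9)² = -63 + 7*(-12)² = -63 + 7*144 = -63 + 1008 = 945)
f(s, P) = -9*s
L(z, Q) = 1084 (L(z, Q) = 139 + 945 = 1084)
53³/L(f(-9, 12), -178) = 53³/1084 = 148877*(1/1084) = 148877/1084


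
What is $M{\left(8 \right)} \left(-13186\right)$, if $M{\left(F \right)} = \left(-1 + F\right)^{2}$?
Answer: $-646114$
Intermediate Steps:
$M{\left(8 \right)} \left(-13186\right) = \left(-1 + 8\right)^{2} \left(-13186\right) = 7^{2} \left(-13186\right) = 49 \left(-13186\right) = -646114$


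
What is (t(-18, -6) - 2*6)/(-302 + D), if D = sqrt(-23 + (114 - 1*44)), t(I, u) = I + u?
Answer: 10872/91157 + 36*sqrt(47)/91157 ≈ 0.12197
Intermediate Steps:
D = sqrt(47) (D = sqrt(-23 + (114 - 44)) = sqrt(-23 + 70) = sqrt(47) ≈ 6.8557)
(t(-18, -6) - 2*6)/(-302 + D) = ((-18 - 6) - 2*6)/(-302 + sqrt(47)) = (-24 - 12)/(-302 + sqrt(47)) = -36/(-302 + sqrt(47))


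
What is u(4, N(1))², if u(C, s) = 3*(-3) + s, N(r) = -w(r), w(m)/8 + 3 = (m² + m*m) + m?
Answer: 81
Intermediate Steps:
w(m) = -24 + 8*m + 16*m² (w(m) = -24 + 8*((m² + m*m) + m) = -24 + 8*((m² + m²) + m) = -24 + 8*(2*m² + m) = -24 + 8*(m + 2*m²) = -24 + (8*m + 16*m²) = -24 + 8*m + 16*m²)
N(r) = 24 - 16*r² - 8*r (N(r) = -(-24 + 8*r + 16*r²) = 24 - 16*r² - 8*r)
u(C, s) = -9 + s
u(4, N(1))² = (-9 + (24 - 16*1² - 8*1))² = (-9 + (24 - 16*1 - 8))² = (-9 + (24 - 16 - 8))² = (-9 + 0)² = (-9)² = 81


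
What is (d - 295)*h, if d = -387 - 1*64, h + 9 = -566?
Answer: 428950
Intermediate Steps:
h = -575 (h = -9 - 566 = -575)
d = -451 (d = -387 - 64 = -451)
(d - 295)*h = (-451 - 295)*(-575) = -746*(-575) = 428950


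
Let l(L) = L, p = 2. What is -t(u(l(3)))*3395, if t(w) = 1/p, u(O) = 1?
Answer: -3395/2 ≈ -1697.5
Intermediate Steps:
t(w) = 1/2
-t(u(l(3)))*3395 = -3395/2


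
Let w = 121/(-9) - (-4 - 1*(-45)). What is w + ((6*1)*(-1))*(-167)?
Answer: 8528/9 ≈ 947.56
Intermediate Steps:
w = -490/9 (w = 121*(-⅑) - (-4 + 45) = -121/9 - 1*41 = -121/9 - 41 = -490/9 ≈ -54.444)
w + ((6*1)*(-1))*(-167) = -490/9 + ((6*1)*(-1))*(-167) = -490/9 + (6*(-1))*(-167) = -490/9 - 6*(-167) = -490/9 + 1002 = 8528/9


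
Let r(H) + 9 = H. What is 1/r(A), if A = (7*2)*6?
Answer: 1/75 ≈ 0.013333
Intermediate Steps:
A = 84 (A = 14*6 = 84)
r(H) = -9 + H
1/r(A) = 1/(-9 + 84) = 1/75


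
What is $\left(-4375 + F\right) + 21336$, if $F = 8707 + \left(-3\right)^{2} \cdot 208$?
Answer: $27540$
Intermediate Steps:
$F = 10579$ ($F = 8707 + 9 \cdot 208 = 8707 + 1872 = 10579$)
$\left(-4375 + F\right) + 21336 = \left(-4375 + 10579\right) + 21336 = 6204 + 21336 = 27540$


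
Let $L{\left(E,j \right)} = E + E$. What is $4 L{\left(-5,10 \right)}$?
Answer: $-40$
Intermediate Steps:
$L{\left(E,j \right)} = 2 E$
$4 L{\left(-5,10 \right)} = 4 \cdot 2 \left(-5\right) = 4 \left(-10\right) = -40$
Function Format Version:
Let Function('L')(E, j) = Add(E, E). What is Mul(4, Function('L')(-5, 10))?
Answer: -40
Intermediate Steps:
Function('L')(E, j) = Mul(2, E)
Mul(4, Function('L')(-5, 10)) = Mul(4, Mul(2, -5)) = Mul(4, -10) = -40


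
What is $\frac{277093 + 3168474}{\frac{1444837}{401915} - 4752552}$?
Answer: $- \frac{1384825060805}{1910120492243} \approx -0.72499$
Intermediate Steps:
$\frac{277093 + 3168474}{\frac{1444837}{401915} - 4752552} = \frac{3445567}{1444837 \cdot \frac{1}{401915} - 4752552} = \frac{3445567}{\frac{1444837}{401915} - 4752552} = \frac{3445567}{- \frac{1910120492243}{401915}} = 3445567 \left(- \frac{401915}{1910120492243}\right) = - \frac{1384825060805}{1910120492243}$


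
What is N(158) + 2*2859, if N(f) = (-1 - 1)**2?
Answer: 5722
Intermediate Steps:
N(f) = 4 (N(f) = (-2)**2 = 4)
N(158) + 2*2859 = 4 + 2*2859 = 4 + 5718 = 5722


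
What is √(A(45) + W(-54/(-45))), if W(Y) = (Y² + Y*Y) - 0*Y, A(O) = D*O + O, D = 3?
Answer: 6*√127/5 ≈ 13.523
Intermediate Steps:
A(O) = 4*O (A(O) = 3*O + O = 4*O)
W(Y) = 2*Y² (W(Y) = (Y² + Y²) - 9*0 = 2*Y² + 0 = 2*Y²)
√(A(45) + W(-54/(-45))) = √(4*45 + 2*(-54/(-45))²) = √(180 + 2*(-54*(-1/45))²) = √(180 + 2*(6/5)²) = √(180 + 2*(36/25)) = √(180 + 72/25) = √(4572/25) = 6*√127/5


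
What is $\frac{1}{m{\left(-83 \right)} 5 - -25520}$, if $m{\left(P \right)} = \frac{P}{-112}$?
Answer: $\frac{112}{2858655} \approx 3.9179 \cdot 10^{-5}$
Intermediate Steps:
$m{\left(P \right)} = - \frac{P}{112}$ ($m{\left(P \right)} = P \left(- \frac{1}{112}\right) = - \frac{P}{112}$)
$\frac{1}{m{\left(-83 \right)} 5 - -25520} = \frac{1}{\left(- \frac{1}{112}\right) \left(-83\right) 5 - -25520} = \frac{1}{\frac{83}{112} \cdot 5 + \left(-280 + 25800\right)} = \frac{1}{\frac{415}{112} + 25520} = \frac{1}{\frac{2858655}{112}} = \frac{112}{2858655}$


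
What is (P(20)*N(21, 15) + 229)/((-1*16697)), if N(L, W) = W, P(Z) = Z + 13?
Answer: -724/16697 ≈ -0.043361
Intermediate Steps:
P(Z) = 13 + Z
(P(20)*N(21, 15) + 229)/((-1*16697)) = ((13 + 20)*15 + 229)/((-1*16697)) = (33*15 + 229)/(-16697) = (495 + 229)*(-1/16697) = 724*(-1/16697) = -724/16697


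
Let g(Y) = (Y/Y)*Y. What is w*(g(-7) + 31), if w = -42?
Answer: -1008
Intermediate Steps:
g(Y) = Y (g(Y) = 1*Y = Y)
w*(g(-7) + 31) = -42*(-7 + 31) = -42*24 = -1008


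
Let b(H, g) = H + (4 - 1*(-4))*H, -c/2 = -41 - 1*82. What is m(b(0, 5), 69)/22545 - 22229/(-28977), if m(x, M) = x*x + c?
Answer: 56475683/72587385 ≈ 0.77804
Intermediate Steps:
c = 246 (c = -2*(-41 - 1*82) = -2*(-41 - 82) = -2*(-123) = 246)
b(H, g) = 9*H (b(H, g) = H + (4 + 4)*H = H + 8*H = 9*H)
m(x, M) = 246 + x**2 (m(x, M) = x*x + 246 = x**2 + 246 = 246 + x**2)
m(b(0, 5), 69)/22545 - 22229/(-28977) = (246 + (9*0)**2)/22545 - 22229/(-28977) = (246 + 0**2)*(1/22545) - 22229*(-1/28977) = (246 + 0)*(1/22545) + 22229/28977 = 246*(1/22545) + 22229/28977 = 82/7515 + 22229/28977 = 56475683/72587385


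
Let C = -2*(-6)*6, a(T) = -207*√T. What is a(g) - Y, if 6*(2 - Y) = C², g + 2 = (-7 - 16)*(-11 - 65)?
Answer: 862 - 621*√194 ≈ -7787.5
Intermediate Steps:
g = 1746 (g = -2 + (-7 - 16)*(-11 - 65) = -2 - 23*(-76) = -2 + 1748 = 1746)
C = 72 (C = 12*6 = 72)
Y = -862 (Y = 2 - ⅙*72² = 2 - ⅙*5184 = 2 - 864 = -862)
a(g) - Y = -621*√194 - 1*(-862) = -621*√194 + 862 = 862 - 621*√194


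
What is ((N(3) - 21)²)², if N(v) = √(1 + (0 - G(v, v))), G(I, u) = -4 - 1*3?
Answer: 215713 - 75432*√2 ≈ 1.0904e+5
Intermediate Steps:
G(I, u) = -7 (G(I, u) = -4 - 3 = -7)
N(v) = 2*√2 (N(v) = √(1 + (0 - 1*(-7))) = √(1 + (0 + 7)) = √(1 + 7) = √8 = 2*√2)
((N(3) - 21)²)² = ((2*√2 - 21)²)² = ((-21 + 2*√2)²)² = (-21 + 2*√2)⁴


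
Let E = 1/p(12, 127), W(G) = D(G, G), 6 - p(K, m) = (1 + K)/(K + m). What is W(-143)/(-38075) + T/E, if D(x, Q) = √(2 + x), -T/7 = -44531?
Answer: 255919657/139 - I*√141/38075 ≈ 1.8411e+6 - 0.00031187*I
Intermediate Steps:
T = 311717 (T = -7*(-44531) = 311717)
p(K, m) = 6 - (1 + K)/(K + m)
W(G) = √(2 + G)
E = 139/821 (E = 1/((-1 + 5*12 + 6*127)/(12 + 127)) = 1/((-1 + 60 + 762)/139) = 1/((1/139)*821) = 1/(821/139) = 139/821 ≈ 0.16931)
W(-143)/(-38075) + T/E = √(2 - 143)/(-38075) + 311717/(139/821) = √(-141)*(-1/38075) + 311717*(821/139) = (I*√141)*(-1/38075) + 255919657/139 = -I*√141/38075 + 255919657/139 = 255919657/139 - I*√141/38075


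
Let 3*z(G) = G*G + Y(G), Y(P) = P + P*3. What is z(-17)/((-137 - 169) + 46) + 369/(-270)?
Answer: -33/20 ≈ -1.6500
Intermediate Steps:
Y(P) = 4*P (Y(P) = P + 3*P = 4*P)
z(G) = G**2/3 + 4*G/3 (z(G) = (G*G + 4*G)/3 = (G**2 + 4*G)/3 = G**2/3 + 4*G/3)
z(-17)/((-137 - 169) + 46) + 369/(-270) = ((1/3)*(-17)*(4 - 17))/((-137 - 169) + 46) + 369/(-270) = ((1/3)*(-17)*(-13))/(-306 + 46) + 369*(-1/270) = (221/3)/(-260) - 41/30 = (221/3)*(-1/260) - 41/30 = -17/60 - 41/30 = -33/20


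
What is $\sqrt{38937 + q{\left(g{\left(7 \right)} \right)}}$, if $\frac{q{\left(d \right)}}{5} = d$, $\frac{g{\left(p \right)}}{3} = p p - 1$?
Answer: $\sqrt{39657} \approx 199.14$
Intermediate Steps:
$g{\left(p \right)} = -3 + 3 p^{2}$ ($g{\left(p \right)} = 3 \left(p p - 1\right) = 3 \left(p^{2} - 1\right) = 3 \left(-1 + p^{2}\right) = -3 + 3 p^{2}$)
$q{\left(d \right)} = 5 d$
$\sqrt{38937 + q{\left(g{\left(7 \right)} \right)}} = \sqrt{38937 + 5 \left(-3 + 3 \cdot 7^{2}\right)} = \sqrt{38937 + 5 \left(-3 + 3 \cdot 49\right)} = \sqrt{38937 + 5 \left(-3 + 147\right)} = \sqrt{38937 + 5 \cdot 144} = \sqrt{38937 + 720} = \sqrt{39657}$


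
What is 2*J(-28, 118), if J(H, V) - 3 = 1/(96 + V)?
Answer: 643/107 ≈ 6.0093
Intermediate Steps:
J(H, V) = 3 + 1/(96 + V)
2*J(-28, 118) = 2*((289 + 3*118)/(96 + 118)) = 2*((289 + 354)/214) = 2*((1/214)*643) = 2*(643/214) = 643/107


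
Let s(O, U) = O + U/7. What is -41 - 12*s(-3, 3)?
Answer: -71/7 ≈ -10.143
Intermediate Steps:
s(O, U) = O + U/7 (s(O, U) = O + U*(1/7) = O + U/7)
-41 - 12*s(-3, 3) = -41 - 12*(-3 + (1/7)*3) = -41 - 12*(-3 + 3/7) = -41 - 12*(-18/7) = -41 + 216/7 = -71/7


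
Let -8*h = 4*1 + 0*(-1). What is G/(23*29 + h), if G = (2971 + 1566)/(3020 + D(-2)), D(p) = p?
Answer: 4537/2011497 ≈ 0.0022555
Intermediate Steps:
h = -1/2 (h = -(4*1 + 0*(-1))/8 = -(4 + 0)/8 = -1/8*4 = -1/2 ≈ -0.50000)
G = 4537/3018 (G = (2971 + 1566)/(3020 - 2) = 4537/3018 ≈ 1.5033)
G/(23*29 + h) = 4537/(3018*(23*29 - 1/2)) = 4537/(3018*(667 - 1/2)) = 4537/(3018*(1333/2)) = (4537/3018)*(2/1333) = 4537/2011497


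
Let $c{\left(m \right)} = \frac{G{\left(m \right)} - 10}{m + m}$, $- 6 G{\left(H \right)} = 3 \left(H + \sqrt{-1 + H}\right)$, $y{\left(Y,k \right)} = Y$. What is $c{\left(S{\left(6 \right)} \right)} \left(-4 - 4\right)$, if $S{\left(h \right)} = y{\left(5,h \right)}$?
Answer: $\frac{54}{5} \approx 10.8$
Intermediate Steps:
$S{\left(h \right)} = 5$
$G{\left(H \right)} = - \frac{H}{2} - \frac{\sqrt{-1 + H}}{2}$ ($G{\left(H \right)} = - \frac{3 \left(H + \sqrt{-1 + H}\right)}{6} = - \frac{3 H + 3 \sqrt{-1 + H}}{6} = - \frac{H}{2} - \frac{\sqrt{-1 + H}}{2}$)
$c{\left(m \right)} = \frac{-10 - \frac{m}{2} - \frac{\sqrt{-1 + m}}{2}}{2 m}$ ($c{\left(m \right)} = \frac{\left(- \frac{m}{2} - \frac{\sqrt{-1 + m}}{2}\right) - 10}{m + m} = \frac{-10 - \frac{m}{2} - \frac{\sqrt{-1 + m}}{2}}{2 m}$)
$c{\left(S{\left(6 \right)} \right)} \left(-4 - 4\right) = \frac{-20 - 5 - \sqrt{-1 + 5}}{4 \cdot 5} \left(-4 - 4\right) = \frac{1}{4} \cdot \frac{1}{5} \left(-20 - 5 - \sqrt{4}\right) \left(-4 - 4\right) = \frac{1}{4} \cdot \frac{1}{5} \left(-20 - 5 - 2\right) \left(-8\right) = \frac{1}{4} \cdot \frac{1}{5} \left(-27\right) \left(-8\right) = \left(- \frac{27}{20}\right) \left(-8\right) = \frac{54}{5}$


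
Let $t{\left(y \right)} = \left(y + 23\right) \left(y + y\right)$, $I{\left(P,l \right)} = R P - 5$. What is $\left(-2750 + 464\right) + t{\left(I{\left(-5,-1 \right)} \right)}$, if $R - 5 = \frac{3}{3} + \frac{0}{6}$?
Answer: $-1446$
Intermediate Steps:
$R = 6$ ($R = 5 + \left(\frac{3}{3} + \frac{0}{6}\right) = 5 + \left(3 \cdot \frac{1}{3} + 0 \cdot \frac{1}{6}\right) = 5 + \left(1 + 0\right) = 5 + 1 = 6$)
$I{\left(P,l \right)} = -5 + 6 P$ ($I{\left(P,l \right)} = 6 P - 5 = -5 + 6 P$)
$t{\left(y \right)} = 2 y \left(23 + y\right)$ ($t{\left(y \right)} = \left(23 + y\right) 2 y = 2 y \left(23 + y\right)$)
$\left(-2750 + 464\right) + t{\left(I{\left(-5,-1 \right)} \right)} = \left(-2750 + 464\right) + 2 \left(-5 + 6 \left(-5\right)\right) \left(23 + \left(-5 + 6 \left(-5\right)\right)\right) = -2286 + 2 \left(-5 - 30\right) \left(23 - 35\right) = -2286 + 2 \left(-35\right) \left(23 - 35\right) = -2286 + 2 \left(-35\right) \left(-12\right) = -2286 + 840 = -1446$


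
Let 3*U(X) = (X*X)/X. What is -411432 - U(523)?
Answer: -1234819/3 ≈ -4.1161e+5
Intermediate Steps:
U(X) = X/3 (U(X) = ((X*X)/X)/3 = (X²/X)/3 = X/3)
-411432 - U(523) = -411432 - 523/3 = -1234819/3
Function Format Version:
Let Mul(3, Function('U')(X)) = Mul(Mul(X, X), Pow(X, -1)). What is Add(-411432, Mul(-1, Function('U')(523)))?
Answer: Rational(-1234819, 3) ≈ -4.1161e+5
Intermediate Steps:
Function('U')(X) = Mul(Rational(1, 3), X) (Function('U')(X) = Mul(Rational(1, 3), Mul(Mul(X, X), Pow(X, -1))) = Mul(Rational(1, 3), Mul(Pow(X, 2), Pow(X, -1))) = Mul(Rational(1, 3), X))
Add(-411432, Mul(-1, Function('U')(523))) = Add(-411432, Mul(-1, Mul(Rational(1, 3), 523))) = Add(-411432, Mul(-1, Rational(523, 3))) = Add(-411432, Rational(-523, 3)) = Rational(-1234819, 3)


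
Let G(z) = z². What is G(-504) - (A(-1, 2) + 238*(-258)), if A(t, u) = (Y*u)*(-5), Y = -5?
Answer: 315370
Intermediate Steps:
A(t, u) = 25*u (A(t, u) = -5*u*(-5) = 25*u)
G(-504) - (A(-1, 2) + 238*(-258)) = (-504)² - (25*2 + 238*(-258)) = 254016 - (50 - 61404) = 254016 - 1*(-61354) = 254016 + 61354 = 315370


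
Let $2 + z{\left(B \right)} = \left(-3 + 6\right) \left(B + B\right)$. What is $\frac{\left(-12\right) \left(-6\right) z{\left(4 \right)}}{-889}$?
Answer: $- \frac{1584}{889} \approx -1.7818$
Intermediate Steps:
$z{\left(B \right)} = -2 + 6 B$ ($z{\left(B \right)} = -2 + \left(-3 + 6\right) \left(B + B\right) = -2 + 3 \cdot 2 B = -2 + 6 B$)
$\frac{\left(-12\right) \left(-6\right) z{\left(4 \right)}}{-889} = \frac{\left(-12\right) \left(-6\right) \left(-2 + 6 \cdot 4\right)}{-889} = 72 \left(-2 + 24\right) \left(- \frac{1}{889}\right) = 72 \cdot 22 \left(- \frac{1}{889}\right) = 1584 \left(- \frac{1}{889}\right) = - \frac{1584}{889}$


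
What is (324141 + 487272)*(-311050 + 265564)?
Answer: -36907931718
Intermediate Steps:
(324141 + 487272)*(-311050 + 265564) = 811413*(-45486) = -36907931718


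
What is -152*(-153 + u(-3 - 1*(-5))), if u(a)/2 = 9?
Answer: 20520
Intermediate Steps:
u(a) = 18 (u(a) = 2*9 = 18)
-152*(-153 + u(-3 - 1*(-5))) = -152*(-153 + 18) = -152*(-135) = 20520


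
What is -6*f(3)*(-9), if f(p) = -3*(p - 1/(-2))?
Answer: -567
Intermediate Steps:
f(p) = -3/2 - 3*p (f(p) = -3*(p - 1*(-½)) = -3*(p + ½) = -3*(½ + p) = -3/2 - 3*p)
-6*f(3)*(-9) = -6*(-3/2 - 3*3)*(-9) = -6*(-3/2 - 9)*(-9) = -6*(-21/2)*(-9) = 63*(-9) = -567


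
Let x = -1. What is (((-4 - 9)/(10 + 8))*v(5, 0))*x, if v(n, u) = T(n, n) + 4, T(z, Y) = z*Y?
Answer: 377/18 ≈ 20.944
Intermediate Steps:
T(z, Y) = Y*z
v(n, u) = 4 + n**2 (v(n, u) = n*n + 4 = n**2 + 4 = 4 + n**2)
(((-4 - 9)/(10 + 8))*v(5, 0))*x = (((-4 - 9)/(10 + 8))*(4 + 5**2))*(-1) = ((-13/18)*(4 + 25))*(-1) = (-13*1/18*29)*(-1) = -13/18*29*(-1) = -377/18*(-1) = 377/18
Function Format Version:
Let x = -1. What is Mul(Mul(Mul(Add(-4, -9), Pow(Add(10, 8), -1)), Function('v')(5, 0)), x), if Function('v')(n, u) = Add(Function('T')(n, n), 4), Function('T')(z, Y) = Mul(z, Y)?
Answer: Rational(377, 18) ≈ 20.944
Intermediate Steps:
Function('T')(z, Y) = Mul(Y, z)
Function('v')(n, u) = Add(4, Pow(n, 2)) (Function('v')(n, u) = Add(Mul(n, n), 4) = Add(Pow(n, 2), 4) = Add(4, Pow(n, 2)))
Mul(Mul(Mul(Add(-4, -9), Pow(Add(10, 8), -1)), Function('v')(5, 0)), x) = Mul(Mul(Mul(Add(-4, -9), Pow(Add(10, 8), -1)), Add(4, Pow(5, 2))), -1) = Mul(Mul(Mul(-13, Pow(18, -1)), Add(4, 25)), -1) = Mul(Mul(Mul(-13, Rational(1, 18)), 29), -1) = Mul(Mul(Rational(-13, 18), 29), -1) = Mul(Rational(-377, 18), -1) = Rational(377, 18)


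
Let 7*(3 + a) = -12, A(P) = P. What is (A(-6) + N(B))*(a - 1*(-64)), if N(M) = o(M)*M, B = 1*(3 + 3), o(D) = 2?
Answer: 2490/7 ≈ 355.71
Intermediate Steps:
a = -33/7 (a = -3 + (⅐)*(-12) = -3 - 12/7 = -33/7 ≈ -4.7143)
B = 6 (B = 1*6 = 6)
N(M) = 2*M
(A(-6) + N(B))*(a - 1*(-64)) = (-6 + 2*6)*(-33/7 - 1*(-64)) = (-6 + 12)*(-33/7 + 64) = 6*(415/7) = 2490/7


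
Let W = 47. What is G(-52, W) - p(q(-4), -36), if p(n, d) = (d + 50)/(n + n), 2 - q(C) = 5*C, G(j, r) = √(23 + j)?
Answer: -7/22 + I*√29 ≈ -0.31818 + 5.3852*I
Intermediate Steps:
q(C) = 2 - 5*C
p(n, d) = (50 + d)/(2*n) (p(n, d) = (50 + d)/((2*n)) = (50 + d)*(1/(2*n)) = (50 + d)/(2*n))
G(-52, W) - p(q(-4), -36) = √(23 - 52) - (50 - 36)/(2*(2 - 5*(-4))) = √(-29) - 14/(2*(2 + 20)) = I*√29 - 14/(2*22) = I*√29 - 1*7/22 = I*√29 - 7/22 = -7/22 + I*√29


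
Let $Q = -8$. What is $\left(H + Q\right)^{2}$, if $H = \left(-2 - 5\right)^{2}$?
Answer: $1681$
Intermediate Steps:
$H = 49$ ($H = \left(-7\right)^{2} = 49$)
$\left(H + Q\right)^{2} = \left(49 - 8\right)^{2} = 41^{2} = 1681$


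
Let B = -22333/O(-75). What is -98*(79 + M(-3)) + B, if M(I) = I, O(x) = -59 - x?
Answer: -141501/16 ≈ -8843.8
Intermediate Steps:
B = -22333/16 (B = -22333/(-59 - 1*(-75)) = -22333/(-59 + 75) = -22333/16 ≈ -1395.8)
-98*(79 + M(-3)) + B = -98*(79 - 3) - 22333/16 = -98*76 - 22333/16 = -7448 - 22333/16 = -141501/16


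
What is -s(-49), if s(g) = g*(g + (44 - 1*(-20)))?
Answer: 735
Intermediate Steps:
s(g) = g*(64 + g) (s(g) = g*(g + (44 + 20)) = g*(g + 64) = g*(64 + g))
-s(-49) = -(-49)*(64 - 49) = -(-49)*15 = -1*(-735) = 735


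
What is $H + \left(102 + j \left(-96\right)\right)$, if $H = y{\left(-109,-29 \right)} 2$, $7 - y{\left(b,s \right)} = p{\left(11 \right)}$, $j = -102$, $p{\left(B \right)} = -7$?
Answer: $9922$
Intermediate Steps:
$y{\left(b,s \right)} = 14$ ($y{\left(b,s \right)} = 7 - -7 = 7 + 7 = 14$)
$H = 28$ ($H = 14 \cdot 2 = 28$)
$H + \left(102 + j \left(-96\right)\right) = 28 + \left(102 - -9792\right) = 28 + \left(102 + 9792\right) = 28 + 9894 = 9922$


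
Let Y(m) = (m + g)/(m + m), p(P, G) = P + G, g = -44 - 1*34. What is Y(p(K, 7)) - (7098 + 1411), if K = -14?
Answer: -119041/14 ≈ -8502.9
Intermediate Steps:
g = -78 (g = -44 - 34 = -78)
p(P, G) = G + P
Y(m) = (-78 + m)/(2*m) (Y(m) = (m - 78)/(m + m) = (-78 + m)/((2*m)) = (-78 + m)*(1/(2*m)) = (-78 + m)/(2*m))
Y(p(K, 7)) - (7098 + 1411) = (-78 + (7 - 14))/(2*(7 - 14)) - (7098 + 1411) = (1/2)*(-78 - 7)/(-7) - 1*8509 = (1/2)*(-1/7)*(-85) - 8509 = 85/14 - 8509 = -119041/14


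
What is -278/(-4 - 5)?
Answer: 278/9 ≈ 30.889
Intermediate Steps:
-278/(-4 - 5) = -278/(-9) = -⅑*(-278) = 278/9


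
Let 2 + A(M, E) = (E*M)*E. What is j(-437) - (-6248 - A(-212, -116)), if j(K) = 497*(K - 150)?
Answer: -3138165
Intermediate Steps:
A(M, E) = -2 + M*E² (A(M, E) = -2 + (E*M)*E = -2 + M*E²)
j(K) = -74550 + 497*K (j(K) = 497*(-150 + K) = -74550 + 497*K)
j(-437) - (-6248 - A(-212, -116)) = (-74550 + 497*(-437)) - (-6248 - (-2 - 212*(-116)²)) = (-74550 - 217189) - (-6248 - (-2 - 212*13456)) = -291739 - (-6248 - (-2 - 2852672)) = -291739 - (-6248 - 1*(-2852674)) = -291739 - (-6248 + 2852674) = -291739 - 1*2846426 = -291739 - 2846426 = -3138165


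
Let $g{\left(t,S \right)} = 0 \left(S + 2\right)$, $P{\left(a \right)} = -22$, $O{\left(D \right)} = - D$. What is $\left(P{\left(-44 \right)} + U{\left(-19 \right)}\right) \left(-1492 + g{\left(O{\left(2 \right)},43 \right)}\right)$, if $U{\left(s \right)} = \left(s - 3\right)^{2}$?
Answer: $-689304$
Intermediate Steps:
$U{\left(s \right)} = \left(-3 + s\right)^{2}$
$g{\left(t,S \right)} = 0$ ($g{\left(t,S \right)} = 0 \left(2 + S\right) = 0$)
$\left(P{\left(-44 \right)} + U{\left(-19 \right)}\right) \left(-1492 + g{\left(O{\left(2 \right)},43 \right)}\right) = \left(-22 + \left(-3 - 19\right)^{2}\right) \left(-1492 + 0\right) = \left(-22 + \left(-22\right)^{2}\right) \left(-1492\right) = \left(-22 + 484\right) \left(-1492\right) = 462 \left(-1492\right) = -689304$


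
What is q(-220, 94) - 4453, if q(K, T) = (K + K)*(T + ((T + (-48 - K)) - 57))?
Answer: -137773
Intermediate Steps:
q(K, T) = 2*K*(-105 - K + 2*T) (q(K, T) = (2*K)*(T + ((-48 + T - K) - 57)) = (2*K)*(T + (-105 + T - K)) = (2*K)*(-105 - K + 2*T) = 2*K*(-105 - K + 2*T))
q(-220, 94) - 4453 = 2*(-220)*(-105 - 1*(-220) + 2*94) - 4453 = 2*(-220)*(-105 + 220 + 188) - 4453 = 2*(-220)*303 - 4453 = -133320 - 4453 = -137773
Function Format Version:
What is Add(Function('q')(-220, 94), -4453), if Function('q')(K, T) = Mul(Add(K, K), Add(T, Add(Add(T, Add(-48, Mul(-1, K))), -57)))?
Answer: -137773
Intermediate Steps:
Function('q')(K, T) = Mul(2, K, Add(-105, Mul(-1, K), Mul(2, T))) (Function('q')(K, T) = Mul(Mul(2, K), Add(T, Add(Add(-48, T, Mul(-1, K)), -57))) = Mul(Mul(2, K), Add(T, Add(-105, T, Mul(-1, K)))) = Mul(Mul(2, K), Add(-105, Mul(-1, K), Mul(2, T))) = Mul(2, K, Add(-105, Mul(-1, K), Mul(2, T))))
Add(Function('q')(-220, 94), -4453) = Add(Mul(2, -220, Add(-105, Mul(-1, -220), Mul(2, 94))), -4453) = Add(Mul(2, -220, Add(-105, 220, 188)), -4453) = Add(Mul(2, -220, 303), -4453) = Add(-133320, -4453) = -137773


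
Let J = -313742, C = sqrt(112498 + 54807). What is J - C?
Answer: -313742 - sqrt(167305) ≈ -3.1415e+5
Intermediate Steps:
C = sqrt(167305) ≈ 409.03
J - C = -313742 - sqrt(167305)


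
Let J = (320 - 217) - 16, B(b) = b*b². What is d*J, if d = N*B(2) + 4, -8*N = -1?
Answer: 435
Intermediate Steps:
N = ⅛ (N = -⅛*(-1) = ⅛ ≈ 0.12500)
B(b) = b³
d = 5 (d = (⅛)*2³ + 4 = (⅛)*8 + 4 = 1 + 4 = 5)
J = 87 (J = 103 - 16 = 87)
d*J = 5*87 = 435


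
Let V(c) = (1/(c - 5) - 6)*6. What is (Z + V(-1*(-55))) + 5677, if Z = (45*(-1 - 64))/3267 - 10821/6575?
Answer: 13457737234/2386725 ≈ 5638.6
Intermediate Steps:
V(c) = -36 + 6/(-5 + c) (V(c) = (1/(-5 + c) - 6)*6 = (-6 + 1/(-5 + c))*6 = -36 + 6/(-5 + c))
Z = -6064898/2386725 (Z = (45*(-65))*(1/3267) - 10821*1/6575 = -2925*1/3267 - 10821/6575 = -325/363 - 10821/6575 = -6064898/2386725 ≈ -2.5411)
(Z + V(-1*(-55))) + 5677 = (-6064898/2386725 + 6*(31 - (-6)*(-55))/(-5 - 1*(-55))) + 5677 = (-6064898/2386725 + 6*(31 - 6*55)/(-5 + 55)) + 5677 = (-6064898/2386725 + 6*(31 - 330)/50) + 5677 = (-6064898/2386725 + 6*(1/50)*(-299)) + 5677 = (-6064898/2386725 - 897/25) + 5677 = -91700591/2386725 + 5677 = 13457737234/2386725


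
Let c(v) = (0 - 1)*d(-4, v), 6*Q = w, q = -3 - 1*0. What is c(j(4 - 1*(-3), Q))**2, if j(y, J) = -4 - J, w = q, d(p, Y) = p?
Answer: 16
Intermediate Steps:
q = -3 (q = -3 + 0 = -3)
w = -3
Q = -1/2 (Q = (1/6)*(-3) = -1/2 ≈ -0.50000)
c(v) = 4 (c(v) = (0 - 1)*(-4) = -1*(-4) = 4)
c(j(4 - 1*(-3), Q))**2 = 4**2 = 16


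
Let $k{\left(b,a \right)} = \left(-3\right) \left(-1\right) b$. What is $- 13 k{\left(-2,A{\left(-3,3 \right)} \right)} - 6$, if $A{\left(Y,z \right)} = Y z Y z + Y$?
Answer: $72$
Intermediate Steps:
$A{\left(Y,z \right)} = Y + Y^{2} z^{2}$ ($A{\left(Y,z \right)} = z Y^{2} z + Y = Y^{2} z^{2} + Y = Y + Y^{2} z^{2}$)
$k{\left(b,a \right)} = 3 b$
$- 13 k{\left(-2,A{\left(-3,3 \right)} \right)} - 6 = - 13 \cdot 3 \left(-2\right) - 6 = \left(-13\right) \left(-6\right) - 6 = 78 - 6 = 72$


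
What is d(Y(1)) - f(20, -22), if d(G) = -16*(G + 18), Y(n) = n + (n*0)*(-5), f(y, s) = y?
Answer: -324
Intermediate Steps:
Y(n) = n (Y(n) = n + 0*(-5) = n + 0 = n)
d(G) = -288 - 16*G (d(G) = -16*(18 + G) = -288 - 16*G)
d(Y(1)) - f(20, -22) = (-288 - 16*1) - 1*20 = (-288 - 16) - 20 = -304 - 20 = -324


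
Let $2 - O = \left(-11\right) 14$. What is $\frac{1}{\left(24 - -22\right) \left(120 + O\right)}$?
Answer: $\frac{1}{12696} \approx 7.8765 \cdot 10^{-5}$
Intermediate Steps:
$O = 156$ ($O = 2 - \left(-11\right) 14 = 2 - -154 = 2 + 154 = 156$)
$\frac{1}{\left(24 - -22\right) \left(120 + O\right)} = \frac{1}{\left(24 - -22\right) \left(120 + 156\right)} = \frac{1}{\left(24 + 22\right) 276} = \frac{1}{46 \cdot 276} = \frac{1}{12696}$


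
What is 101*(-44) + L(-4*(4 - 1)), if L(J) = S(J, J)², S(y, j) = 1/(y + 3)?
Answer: -359963/81 ≈ -4444.0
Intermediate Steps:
S(y, j) = 1/(3 + y)
L(J) = (3 + J)⁻² (L(J) = (1/(3 + J))² = (3 + J)⁻²)
101*(-44) + L(-4*(4 - 1)) = 101*(-44) + (3 - 4*(4 - 1))⁻² = -4444 + (3 - 4*3)⁻² = -4444 + (3 - 12)⁻² = -4444 + (-9)⁻² = -4444 + 1/81 = -359963/81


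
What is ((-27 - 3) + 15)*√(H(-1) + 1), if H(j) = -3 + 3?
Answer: -15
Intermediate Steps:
H(j) = 0
((-27 - 3) + 15)*√(H(-1) + 1) = ((-27 - 3) + 15)*√(0 + 1) = (-30 + 15)*√1 = -15*1 = -15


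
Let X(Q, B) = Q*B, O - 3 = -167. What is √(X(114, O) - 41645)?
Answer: I*√60341 ≈ 245.64*I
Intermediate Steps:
O = -164 (O = 3 - 167 = -164)
X(Q, B) = B*Q
√(X(114, O) - 41645) = √(-164*114 - 41645) = √(-18696 - 41645) = √(-60341) = I*√60341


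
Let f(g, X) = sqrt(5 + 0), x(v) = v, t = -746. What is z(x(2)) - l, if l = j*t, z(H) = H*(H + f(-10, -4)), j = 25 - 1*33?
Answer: -5964 + 2*sqrt(5) ≈ -5959.5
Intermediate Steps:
j = -8 (j = 25 - 33 = -8)
f(g, X) = sqrt(5)
z(H) = H*(H + sqrt(5))
l = 5968 (l = -8*(-746) = 5968)
z(x(2)) - l = 2*(2 + sqrt(5)) - 1*5968 = (4 + 2*sqrt(5)) - 5968 = -5964 + 2*sqrt(5)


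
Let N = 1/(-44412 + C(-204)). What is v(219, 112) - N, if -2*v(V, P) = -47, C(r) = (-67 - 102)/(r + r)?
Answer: 851637385/36239854 ≈ 23.500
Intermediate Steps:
C(r) = -169/(2*r) (C(r) = -169*1/(2*r) = -169/(2*r))
v(V, P) = 47/2 (v(V, P) = -½*(-47) = 47/2)
N = -408/18119927 (N = 1/(-44412 - 169/2/(-204)) = 1/(-44412 - 169/2*(-1/204)) = 1/(-44412 + 169/408) = 1/(-18119927/408) = -408/18119927 ≈ -2.2517e-5)
v(219, 112) - N = 47/2 - 1*(-408/18119927) = 47/2 + 408/18119927 = 851637385/36239854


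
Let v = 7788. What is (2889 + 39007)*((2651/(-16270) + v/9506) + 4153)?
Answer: 6728658598095436/38665655 ≈ 1.7402e+8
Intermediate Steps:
(2889 + 39007)*((2651/(-16270) + v/9506) + 4153) = (2889 + 39007)*((2651/(-16270) + 7788/9506) + 4153) = 41896*((2651*(-1/16270) + 7788*(1/9506)) + 4153) = 41896*((-2651/16270 + 3894/4753) + 4153) = 41896*(50755177/77331310 + 4153) = 41896*(321207685607/77331310) = 6728658598095436/38665655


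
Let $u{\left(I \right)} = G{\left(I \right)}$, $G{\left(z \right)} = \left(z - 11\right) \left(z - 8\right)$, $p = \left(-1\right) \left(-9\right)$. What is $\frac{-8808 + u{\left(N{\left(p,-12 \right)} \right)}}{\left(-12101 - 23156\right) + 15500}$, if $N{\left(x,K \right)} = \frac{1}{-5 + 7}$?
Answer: $\frac{34917}{79028} \approx 0.44183$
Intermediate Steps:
$p = 9$
$G{\left(z \right)} = \left(-11 + z\right) \left(-8 + z\right)$
$N{\left(x,K \right)} = \frac{1}{2}$
$u{\left(I \right)} = 88 + I^{2} - 19 I$
$\frac{-8808 + u{\left(N{\left(p,-12 \right)} \right)}}{\left(-12101 - 23156\right) + 15500} = \frac{-8808 + \left(88 + \left(\frac{1}{2}\right)^{2} - \frac{19}{2}\right)}{\left(-12101 - 23156\right) + 15500} = \frac{-8808 + \left(88 + \frac{1}{4} - \frac{19}{2}\right)}{-35257 + 15500} = \frac{-8808 + \frac{315}{4}}{-19757} = \left(- \frac{34917}{4}\right) \left(- \frac{1}{19757}\right) = \frac{34917}{79028}$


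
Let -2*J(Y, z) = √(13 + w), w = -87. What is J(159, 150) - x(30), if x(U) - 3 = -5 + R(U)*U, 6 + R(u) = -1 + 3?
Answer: 122 - I*√74/2 ≈ 122.0 - 4.3012*I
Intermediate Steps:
R(u) = -4 (R(u) = -6 + (-1 + 3) = -6 + 2 = -4)
J(Y, z) = -I*√74/2 (J(Y, z) = -√(13 - 87)/2 = -I*√74/2)
x(U) = -2 - 4*U (x(U) = 3 + (-5 - 4*U) = -2 - 4*U)
J(159, 150) - x(30) = -I*√74/2 - (-2 - 4*30) = -I*√74/2 - (-2 - 120) = -I*√74/2 - 1*(-122) = -I*√74/2 + 122 = 122 - I*√74/2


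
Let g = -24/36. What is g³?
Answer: -8/27 ≈ -0.29630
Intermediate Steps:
g = -⅔ (g = -24*1/36 = -⅔ ≈ -0.66667)
g³ = (-⅔)³ = -8/27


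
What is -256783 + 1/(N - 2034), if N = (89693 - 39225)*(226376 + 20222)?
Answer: -3195742966944889/12445305830 ≈ -2.5678e+5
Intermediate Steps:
N = 12445307864 (N = 50468*246598 = 12445307864)
-256783 + 1/(N - 2034) = -256783 + 1/(12445307864 - 2034) = -256783 + 1/12445305830 = -3195742966944889/12445305830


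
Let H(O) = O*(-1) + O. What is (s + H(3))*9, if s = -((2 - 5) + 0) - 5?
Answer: -18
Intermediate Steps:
H(O) = 0 (H(O) = -O + O = 0)
s = -2 (s = -(-3 + 0) - 5 = -1*(-3) - 5 = 3 - 5 = -2)
(s + H(3))*9 = (-2 + 0)*9 = -2*9 = -18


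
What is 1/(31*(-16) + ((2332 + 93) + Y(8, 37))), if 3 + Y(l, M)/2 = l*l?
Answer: 1/2051 ≈ 0.00048757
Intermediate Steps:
Y(l, M) = -6 + 2*l² (Y(l, M) = -6 + 2*(l*l) = -6 + 2*l²)
1/(31*(-16) + ((2332 + 93) + Y(8, 37))) = 1/(31*(-16) + ((2332 + 93) + (-6 + 2*8²))) = 1/(-496 + (2425 + (-6 + 2*64))) = 1/(-496 + (2425 + (-6 + 128))) = 1/(-496 + (2425 + 122)) = 1/(-496 + 2547) = 1/2051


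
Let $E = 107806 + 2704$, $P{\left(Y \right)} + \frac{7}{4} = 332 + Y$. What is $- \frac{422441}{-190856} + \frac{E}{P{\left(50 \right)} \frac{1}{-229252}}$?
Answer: $- \frac{19341070434959719}{290291976} \approx -6.6626 \cdot 10^{7}$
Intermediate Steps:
$P{\left(Y \right)} = \frac{1321}{4} + Y$ ($P{\left(Y \right)} = - \frac{7}{4} + \left(332 + Y\right) = \frac{1321}{4} + Y$)
$E = 110510$
$- \frac{422441}{-190856} + \frac{E}{P{\left(50 \right)} \frac{1}{-229252}} = - \frac{422441}{-190856} + \frac{110510}{\left(\frac{1321}{4} + 50\right) \frac{1}{-229252}} = \left(-422441\right) \left(- \frac{1}{190856}\right) + \frac{110510}{\frac{1521}{4} \left(- \frac{1}{229252}\right)} = \frac{422441}{190856} + \frac{110510}{- \frac{1521}{917008}} = \frac{422441}{190856} + 110510 \left(- \frac{917008}{1521}\right) = \frac{422441}{190856} - \frac{101338554080}{1521} = - \frac{19341070434959719}{290291976}$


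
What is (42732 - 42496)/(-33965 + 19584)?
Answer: -236/14381 ≈ -0.016411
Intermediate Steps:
(42732 - 42496)/(-33965 + 19584) = 236/(-14381) = 236*(-1/14381) = -236/14381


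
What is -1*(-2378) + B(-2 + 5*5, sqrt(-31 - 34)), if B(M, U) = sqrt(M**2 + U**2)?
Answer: 2378 + 4*sqrt(29) ≈ 2399.5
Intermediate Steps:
-1*(-2378) + B(-2 + 5*5, sqrt(-31 - 34)) = -1*(-2378) + sqrt((-2 + 5*5)**2 + (sqrt(-31 - 34))**2) = 2378 + sqrt((-2 + 25)**2 + (sqrt(-65))**2) = 2378 + sqrt(23**2 + (I*sqrt(65))**2) = 2378 + sqrt(529 - 65) = 2378 + sqrt(464) = 2378 + 4*sqrt(29)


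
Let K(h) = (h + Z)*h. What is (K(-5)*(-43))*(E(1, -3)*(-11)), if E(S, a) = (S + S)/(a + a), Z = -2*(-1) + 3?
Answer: 0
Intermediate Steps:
Z = 5 (Z = 2 + 3 = 5)
K(h) = h*(5 + h) (K(h) = (h + 5)*h = (5 + h)*h = h*(5 + h))
E(S, a) = S/a (E(S, a) = (2*S)/((2*a)) = (2*S)*(1/(2*a)) = S/a)
(K(-5)*(-43))*(E(1, -3)*(-11)) = (-5*(5 - 5)*(-43))*((1/(-3))*(-11)) = (-5*0*(-43))*((1*(-⅓))*(-11)) = (0*(-43))*(-⅓*(-11)) = 0*(11/3) = 0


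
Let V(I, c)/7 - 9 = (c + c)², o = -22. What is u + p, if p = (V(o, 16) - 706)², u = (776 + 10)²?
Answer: 43193421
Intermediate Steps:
V(I, c) = 63 + 28*c² (V(I, c) = 63 + 7*(c + c)² = 63 + 7*(2*c)² = 63 + 7*(4*c²) = 63 + 28*c²)
u = 617796 (u = 786² = 617796)
p = 42575625 (p = ((63 + 28*16²) - 706)² = ((63 + 28*256) - 706)² = ((63 + 7168) - 706)² = (7231 - 706)² = 6525² = 42575625)
u + p = 617796 + 42575625 = 43193421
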